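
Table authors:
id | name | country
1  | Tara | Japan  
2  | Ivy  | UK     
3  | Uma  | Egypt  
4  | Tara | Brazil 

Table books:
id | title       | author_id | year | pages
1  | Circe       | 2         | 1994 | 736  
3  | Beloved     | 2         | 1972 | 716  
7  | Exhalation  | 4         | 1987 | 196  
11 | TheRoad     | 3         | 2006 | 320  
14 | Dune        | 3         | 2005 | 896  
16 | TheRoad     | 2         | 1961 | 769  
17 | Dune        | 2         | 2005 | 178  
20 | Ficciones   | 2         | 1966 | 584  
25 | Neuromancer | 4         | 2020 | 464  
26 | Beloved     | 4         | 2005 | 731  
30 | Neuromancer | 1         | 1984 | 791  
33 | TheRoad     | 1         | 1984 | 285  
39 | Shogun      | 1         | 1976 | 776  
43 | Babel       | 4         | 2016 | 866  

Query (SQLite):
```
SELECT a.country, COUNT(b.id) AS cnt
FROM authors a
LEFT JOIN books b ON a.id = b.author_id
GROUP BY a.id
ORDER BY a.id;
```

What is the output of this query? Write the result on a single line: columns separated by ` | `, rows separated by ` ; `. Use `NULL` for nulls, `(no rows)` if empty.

Japan | 3 ; UK | 5 ; Egypt | 2 ; Brazil | 4

LEFT JOIN keeps every authors row; unmatched ones get NULL for books columns.
Group by authors.id and compute COUNT(b.id). COUNT(col) of an all-NULL group is 0.
  1: ids {30, 33, 39} → COUNT(b.id)=3
  2: ids {1, 3, 16, 17, 20} → COUNT(b.id)=5
  3: ids {11, 14} → COUNT(b.id)=2
  4: ids {7, 25, 26, 43} → COUNT(b.id)=4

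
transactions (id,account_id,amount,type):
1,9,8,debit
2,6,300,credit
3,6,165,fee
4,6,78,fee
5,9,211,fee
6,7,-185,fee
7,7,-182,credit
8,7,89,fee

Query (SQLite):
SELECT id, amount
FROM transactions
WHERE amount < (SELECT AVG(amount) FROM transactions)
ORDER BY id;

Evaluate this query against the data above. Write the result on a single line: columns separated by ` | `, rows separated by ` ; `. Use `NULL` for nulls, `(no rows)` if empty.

Scalar subquery: AVG(amount) over all transactions rows = 60.5.
Keep rows where amount < that value.

1 | 8 ; 6 | -185 ; 7 | -182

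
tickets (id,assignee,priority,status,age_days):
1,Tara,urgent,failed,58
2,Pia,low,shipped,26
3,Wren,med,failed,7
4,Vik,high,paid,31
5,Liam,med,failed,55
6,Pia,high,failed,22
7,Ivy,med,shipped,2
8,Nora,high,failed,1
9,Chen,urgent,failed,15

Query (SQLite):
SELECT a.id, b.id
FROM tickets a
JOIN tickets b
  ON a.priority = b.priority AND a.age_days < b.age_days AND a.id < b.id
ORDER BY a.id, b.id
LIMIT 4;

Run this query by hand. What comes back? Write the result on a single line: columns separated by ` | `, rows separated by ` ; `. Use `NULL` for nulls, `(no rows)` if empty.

3 | 5

Pairs (a,b) with same priority, a.age_days < b.age_days, a.id < b.id.
priority groups: high:{4,6,8} low:{2} med:{3,5,7} urgent:{1,9}
Ordered by (a.id, b.id); first 4.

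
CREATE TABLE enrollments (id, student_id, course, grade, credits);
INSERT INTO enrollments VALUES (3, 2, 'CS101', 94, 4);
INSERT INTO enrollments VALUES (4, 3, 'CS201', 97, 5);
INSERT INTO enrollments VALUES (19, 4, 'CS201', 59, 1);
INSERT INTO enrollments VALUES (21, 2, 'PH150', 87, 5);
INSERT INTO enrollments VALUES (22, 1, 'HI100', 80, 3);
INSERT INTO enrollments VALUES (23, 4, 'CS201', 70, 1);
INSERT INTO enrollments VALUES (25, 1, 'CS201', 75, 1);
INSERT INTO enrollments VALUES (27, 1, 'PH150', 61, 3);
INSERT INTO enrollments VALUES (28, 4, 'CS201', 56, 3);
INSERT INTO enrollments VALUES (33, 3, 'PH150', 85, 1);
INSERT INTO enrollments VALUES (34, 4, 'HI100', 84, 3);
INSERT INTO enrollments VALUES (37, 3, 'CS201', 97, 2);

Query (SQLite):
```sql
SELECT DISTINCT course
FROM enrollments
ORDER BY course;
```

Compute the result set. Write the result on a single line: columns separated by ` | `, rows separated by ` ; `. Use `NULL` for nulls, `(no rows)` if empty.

CS101 ; CS201 ; HI100 ; PH150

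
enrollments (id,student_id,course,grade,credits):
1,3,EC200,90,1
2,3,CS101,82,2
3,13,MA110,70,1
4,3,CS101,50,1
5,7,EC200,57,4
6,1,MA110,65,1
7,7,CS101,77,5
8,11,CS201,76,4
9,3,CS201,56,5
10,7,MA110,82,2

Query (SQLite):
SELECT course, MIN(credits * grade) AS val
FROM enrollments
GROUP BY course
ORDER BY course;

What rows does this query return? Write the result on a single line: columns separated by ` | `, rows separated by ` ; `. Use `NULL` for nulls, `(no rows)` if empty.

For each row compute credits * grade.
Group by course; take MIN of the expression per group.
  CS101: ids {2, 4, 7} → MIN(credits * grade)=50
  CS201: ids {8, 9} → MIN(credits * grade)=280
  EC200: ids {1, 5} → MIN(credits * grade)=90
  MA110: ids {3, 6, 10} → MIN(credits * grade)=65

CS101 | 50 ; CS201 | 280 ; EC200 | 90 ; MA110 | 65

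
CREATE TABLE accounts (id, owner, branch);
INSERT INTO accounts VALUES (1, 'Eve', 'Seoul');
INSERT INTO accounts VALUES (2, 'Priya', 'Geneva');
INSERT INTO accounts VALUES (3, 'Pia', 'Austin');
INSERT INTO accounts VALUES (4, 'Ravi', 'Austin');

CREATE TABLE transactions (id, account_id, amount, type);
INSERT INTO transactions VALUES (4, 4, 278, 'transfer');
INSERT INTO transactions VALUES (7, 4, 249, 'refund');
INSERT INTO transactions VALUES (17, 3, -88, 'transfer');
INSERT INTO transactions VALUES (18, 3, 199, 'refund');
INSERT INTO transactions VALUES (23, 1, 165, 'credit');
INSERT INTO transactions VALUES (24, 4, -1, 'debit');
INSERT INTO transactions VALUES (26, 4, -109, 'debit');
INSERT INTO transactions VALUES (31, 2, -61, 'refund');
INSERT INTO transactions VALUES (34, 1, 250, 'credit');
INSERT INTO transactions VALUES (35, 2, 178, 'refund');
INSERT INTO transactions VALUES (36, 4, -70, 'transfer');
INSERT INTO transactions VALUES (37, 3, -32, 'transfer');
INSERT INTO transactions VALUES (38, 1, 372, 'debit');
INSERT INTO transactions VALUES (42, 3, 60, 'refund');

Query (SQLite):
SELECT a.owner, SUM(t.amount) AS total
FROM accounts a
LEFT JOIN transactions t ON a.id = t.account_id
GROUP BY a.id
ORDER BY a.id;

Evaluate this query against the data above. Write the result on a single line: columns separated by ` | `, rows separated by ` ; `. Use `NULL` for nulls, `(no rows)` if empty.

Eve | 787 ; Priya | 117 ; Pia | 139 ; Ravi | 347

LEFT JOIN keeps every accounts row; unmatched ones get NULL for transactions columns.
Group by accounts.id and compute SUM(t.amount). SUM over an all-NULL group is NULL.
  1: ids {23, 34, 38} → SUM(t.amount)=787
  2: ids {31, 35} → SUM(t.amount)=117
  3: ids {17, 18, 37, 42} → SUM(t.amount)=139
  4: ids {4, 7, 24, 26, 36} → SUM(t.amount)=347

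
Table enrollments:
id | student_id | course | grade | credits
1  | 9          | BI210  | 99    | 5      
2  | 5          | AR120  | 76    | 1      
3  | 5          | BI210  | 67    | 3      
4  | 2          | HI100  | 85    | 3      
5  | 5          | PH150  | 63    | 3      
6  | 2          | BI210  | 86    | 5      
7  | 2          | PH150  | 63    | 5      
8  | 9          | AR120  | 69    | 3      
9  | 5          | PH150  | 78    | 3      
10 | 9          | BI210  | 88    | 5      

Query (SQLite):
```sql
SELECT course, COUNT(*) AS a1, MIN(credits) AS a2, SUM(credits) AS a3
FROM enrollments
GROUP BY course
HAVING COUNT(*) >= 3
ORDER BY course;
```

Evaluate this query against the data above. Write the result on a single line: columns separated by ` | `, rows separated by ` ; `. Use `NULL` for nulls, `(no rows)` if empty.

Group enrollments by course.
Per group compute: COUNT(*), MIN(credits), SUM(credits).
HAVING: drop groups with fewer than 3 rows.
  AR120: ids {2, 8} → COUNT(*)=2, MIN(credits)=1, SUM(credits)=4
  BI210: ids {1, 3, 6, 10} → COUNT(*)=4, MIN(credits)=3, SUM(credits)=18
  HI100: ids {4} → COUNT(*)=1, MIN(credits)=3, SUM(credits)=3
  PH150: ids {5, 7, 9} → COUNT(*)=3, MIN(credits)=3, SUM(credits)=11

BI210 | 4 | 3 | 18 ; PH150 | 3 | 3 | 11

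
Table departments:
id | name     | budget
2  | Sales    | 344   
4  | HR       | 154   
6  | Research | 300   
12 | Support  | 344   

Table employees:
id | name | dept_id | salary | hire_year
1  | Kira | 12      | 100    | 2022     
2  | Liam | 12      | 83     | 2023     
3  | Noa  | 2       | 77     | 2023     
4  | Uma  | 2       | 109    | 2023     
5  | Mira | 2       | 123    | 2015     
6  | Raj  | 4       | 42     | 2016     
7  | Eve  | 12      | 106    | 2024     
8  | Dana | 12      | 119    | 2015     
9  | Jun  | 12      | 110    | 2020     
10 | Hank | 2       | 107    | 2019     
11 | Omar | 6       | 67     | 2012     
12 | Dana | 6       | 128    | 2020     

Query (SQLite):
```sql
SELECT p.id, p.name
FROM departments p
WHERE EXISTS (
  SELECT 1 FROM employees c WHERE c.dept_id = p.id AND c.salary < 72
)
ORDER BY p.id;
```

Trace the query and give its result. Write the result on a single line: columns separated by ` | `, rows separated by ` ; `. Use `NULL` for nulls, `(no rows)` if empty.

For each departments row, check whether any employees with matching dept_id has salary < 72.
Keep rows where that is true.

4 | HR ; 6 | Research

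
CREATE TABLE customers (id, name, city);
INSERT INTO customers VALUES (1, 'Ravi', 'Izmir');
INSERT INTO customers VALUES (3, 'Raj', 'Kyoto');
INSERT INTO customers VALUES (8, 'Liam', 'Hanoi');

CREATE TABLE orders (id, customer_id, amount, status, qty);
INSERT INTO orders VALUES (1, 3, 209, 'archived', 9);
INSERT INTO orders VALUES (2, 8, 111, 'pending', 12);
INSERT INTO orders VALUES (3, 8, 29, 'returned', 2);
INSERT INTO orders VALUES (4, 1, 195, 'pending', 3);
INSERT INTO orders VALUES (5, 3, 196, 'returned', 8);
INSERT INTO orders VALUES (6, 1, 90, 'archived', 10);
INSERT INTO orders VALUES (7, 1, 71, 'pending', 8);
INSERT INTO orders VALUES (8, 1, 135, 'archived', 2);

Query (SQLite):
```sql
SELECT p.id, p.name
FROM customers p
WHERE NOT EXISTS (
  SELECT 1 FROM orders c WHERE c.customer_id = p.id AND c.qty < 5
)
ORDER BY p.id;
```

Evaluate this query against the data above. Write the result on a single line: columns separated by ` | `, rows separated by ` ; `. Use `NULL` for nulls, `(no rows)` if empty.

3 | Raj

For each customers row, check whether any orders with matching customer_id has qty < 5.
Keep rows where that is false.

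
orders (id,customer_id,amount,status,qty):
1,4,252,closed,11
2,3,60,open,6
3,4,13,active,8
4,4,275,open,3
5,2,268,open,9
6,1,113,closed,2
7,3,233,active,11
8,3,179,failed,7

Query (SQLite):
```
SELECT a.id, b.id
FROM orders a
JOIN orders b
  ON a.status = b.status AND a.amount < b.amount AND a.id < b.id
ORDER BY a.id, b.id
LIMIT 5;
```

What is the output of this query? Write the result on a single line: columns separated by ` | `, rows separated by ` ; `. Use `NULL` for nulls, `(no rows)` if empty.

2 | 4 ; 2 | 5 ; 3 | 7

Pairs (a,b) with same status, a.amount < b.amount, a.id < b.id.
status groups: active:{3,7} closed:{1,6} failed:{8} open:{2,4,5}
Ordered by (a.id, b.id); first 5.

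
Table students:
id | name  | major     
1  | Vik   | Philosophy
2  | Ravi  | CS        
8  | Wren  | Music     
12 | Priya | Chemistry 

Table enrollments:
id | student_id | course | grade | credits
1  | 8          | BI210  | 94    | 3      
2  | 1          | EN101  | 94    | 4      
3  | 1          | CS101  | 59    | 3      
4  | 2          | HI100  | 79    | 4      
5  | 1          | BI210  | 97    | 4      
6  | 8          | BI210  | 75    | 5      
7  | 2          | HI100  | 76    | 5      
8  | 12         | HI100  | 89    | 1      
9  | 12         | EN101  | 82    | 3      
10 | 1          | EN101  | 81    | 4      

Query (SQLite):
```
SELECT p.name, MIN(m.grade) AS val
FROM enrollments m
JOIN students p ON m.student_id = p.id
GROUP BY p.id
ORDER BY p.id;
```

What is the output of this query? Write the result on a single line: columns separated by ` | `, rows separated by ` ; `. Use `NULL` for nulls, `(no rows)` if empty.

Join each enrollments row to its students via student_id.
Group joined rows by students.id; compute MIN(m.grade) per group.
  1: ids {2, 3, 5, 10} → MIN(m.grade)=59
  2: ids {4, 7} → MIN(m.grade)=76
  8: ids {1, 6} → MIN(m.grade)=75
  12: ids {8, 9} → MIN(m.grade)=82

Vik | 59 ; Ravi | 76 ; Wren | 75 ; Priya | 82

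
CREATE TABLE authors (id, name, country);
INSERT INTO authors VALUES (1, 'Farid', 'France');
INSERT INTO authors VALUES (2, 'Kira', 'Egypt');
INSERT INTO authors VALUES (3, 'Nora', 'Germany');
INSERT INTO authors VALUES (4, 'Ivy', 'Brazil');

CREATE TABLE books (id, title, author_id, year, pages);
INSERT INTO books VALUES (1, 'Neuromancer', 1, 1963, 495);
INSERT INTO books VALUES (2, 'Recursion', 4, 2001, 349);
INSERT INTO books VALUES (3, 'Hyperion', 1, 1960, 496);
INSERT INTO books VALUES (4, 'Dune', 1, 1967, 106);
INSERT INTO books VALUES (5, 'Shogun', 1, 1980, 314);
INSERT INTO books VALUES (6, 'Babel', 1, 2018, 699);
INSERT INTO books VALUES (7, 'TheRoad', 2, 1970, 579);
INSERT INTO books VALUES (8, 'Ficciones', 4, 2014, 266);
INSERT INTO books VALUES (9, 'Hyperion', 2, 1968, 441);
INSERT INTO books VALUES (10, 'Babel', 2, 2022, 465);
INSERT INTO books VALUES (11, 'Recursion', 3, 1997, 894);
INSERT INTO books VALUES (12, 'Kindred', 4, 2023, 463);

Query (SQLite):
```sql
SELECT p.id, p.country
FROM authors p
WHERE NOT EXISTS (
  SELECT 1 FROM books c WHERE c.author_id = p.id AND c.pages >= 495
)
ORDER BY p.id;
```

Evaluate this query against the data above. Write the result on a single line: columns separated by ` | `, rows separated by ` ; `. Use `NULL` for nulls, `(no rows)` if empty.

4 | Brazil

For each authors row, check whether any books with matching author_id has pages >= 495.
Keep rows where that is false.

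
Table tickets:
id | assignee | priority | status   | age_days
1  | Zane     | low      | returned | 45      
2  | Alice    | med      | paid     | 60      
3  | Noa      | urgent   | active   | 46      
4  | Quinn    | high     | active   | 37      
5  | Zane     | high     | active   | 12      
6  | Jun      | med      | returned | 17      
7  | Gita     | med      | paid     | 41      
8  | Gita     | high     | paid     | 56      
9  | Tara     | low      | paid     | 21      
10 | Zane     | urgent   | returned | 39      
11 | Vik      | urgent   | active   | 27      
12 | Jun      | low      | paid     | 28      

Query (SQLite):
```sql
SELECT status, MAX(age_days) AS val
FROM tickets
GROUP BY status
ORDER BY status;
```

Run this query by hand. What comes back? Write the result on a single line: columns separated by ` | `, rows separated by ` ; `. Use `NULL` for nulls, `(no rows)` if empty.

Partition tickets by status; compute MAX(age_days) within each group.
  active: ids {3, 4, 5, 11} → MAX(age_days)=46
  paid: ids {2, 7, 8, 9, 12} → MAX(age_days)=60
  returned: ids {1, 6, 10} → MAX(age_days)=45

active | 46 ; paid | 60 ; returned | 45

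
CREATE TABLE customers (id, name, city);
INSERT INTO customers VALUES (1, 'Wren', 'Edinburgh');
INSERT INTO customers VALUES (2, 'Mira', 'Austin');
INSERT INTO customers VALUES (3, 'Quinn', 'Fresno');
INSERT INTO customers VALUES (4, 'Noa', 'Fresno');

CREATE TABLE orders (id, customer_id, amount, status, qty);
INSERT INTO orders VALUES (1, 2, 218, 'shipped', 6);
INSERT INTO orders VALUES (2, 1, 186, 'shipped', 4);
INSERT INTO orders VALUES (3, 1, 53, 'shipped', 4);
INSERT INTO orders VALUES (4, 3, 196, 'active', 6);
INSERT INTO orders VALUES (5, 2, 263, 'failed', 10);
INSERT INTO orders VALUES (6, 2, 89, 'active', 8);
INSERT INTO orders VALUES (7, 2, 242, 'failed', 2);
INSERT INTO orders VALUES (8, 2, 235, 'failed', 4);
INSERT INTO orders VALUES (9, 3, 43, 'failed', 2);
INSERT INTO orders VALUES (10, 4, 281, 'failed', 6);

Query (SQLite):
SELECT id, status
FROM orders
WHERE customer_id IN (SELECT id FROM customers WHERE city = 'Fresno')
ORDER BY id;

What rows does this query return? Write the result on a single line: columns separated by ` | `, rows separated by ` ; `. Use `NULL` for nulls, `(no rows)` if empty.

Inner query: customers.id where city = 'Fresno'.
Outer: keep orders rows whose customer_id is in that set.
Inner query → {3, 4}

4 | active ; 9 | failed ; 10 | failed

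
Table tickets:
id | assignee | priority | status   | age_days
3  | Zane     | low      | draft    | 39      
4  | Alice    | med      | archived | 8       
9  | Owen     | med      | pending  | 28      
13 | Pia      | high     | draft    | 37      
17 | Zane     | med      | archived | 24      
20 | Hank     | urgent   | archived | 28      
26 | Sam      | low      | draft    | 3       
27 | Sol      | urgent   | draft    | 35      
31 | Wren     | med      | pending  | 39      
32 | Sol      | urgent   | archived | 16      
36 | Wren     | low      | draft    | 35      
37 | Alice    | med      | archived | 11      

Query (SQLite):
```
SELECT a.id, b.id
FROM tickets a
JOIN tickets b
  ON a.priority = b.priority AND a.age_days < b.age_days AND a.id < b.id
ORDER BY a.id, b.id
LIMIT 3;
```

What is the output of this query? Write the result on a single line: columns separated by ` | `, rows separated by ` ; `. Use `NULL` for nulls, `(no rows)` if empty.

4 | 9 ; 4 | 17 ; 4 | 31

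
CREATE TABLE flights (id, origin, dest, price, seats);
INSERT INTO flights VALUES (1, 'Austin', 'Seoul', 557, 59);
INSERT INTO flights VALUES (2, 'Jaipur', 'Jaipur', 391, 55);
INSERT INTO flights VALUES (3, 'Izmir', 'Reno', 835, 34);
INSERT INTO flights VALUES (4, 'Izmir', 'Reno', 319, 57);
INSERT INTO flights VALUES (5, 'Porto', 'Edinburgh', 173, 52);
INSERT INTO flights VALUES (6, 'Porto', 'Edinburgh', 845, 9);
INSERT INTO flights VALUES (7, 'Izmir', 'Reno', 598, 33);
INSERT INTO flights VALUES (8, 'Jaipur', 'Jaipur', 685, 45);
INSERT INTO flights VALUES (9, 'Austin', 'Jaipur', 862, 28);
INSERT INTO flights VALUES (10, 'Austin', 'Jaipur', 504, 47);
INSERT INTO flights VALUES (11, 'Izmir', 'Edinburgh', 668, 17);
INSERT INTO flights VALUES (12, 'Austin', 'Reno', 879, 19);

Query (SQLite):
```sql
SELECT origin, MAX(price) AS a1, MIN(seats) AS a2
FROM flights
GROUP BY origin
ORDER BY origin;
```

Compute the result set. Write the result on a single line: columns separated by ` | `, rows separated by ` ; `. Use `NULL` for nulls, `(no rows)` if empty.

Group flights by origin.
Per group compute: MAX(price), MIN(seats).
  Austin: ids {1, 9, 10, 12} → MAX(price)=879, MIN(seats)=19
  Izmir: ids {3, 4, 7, 11} → MAX(price)=835, MIN(seats)=17
  Jaipur: ids {2, 8} → MAX(price)=685, MIN(seats)=45
  Porto: ids {5, 6} → MAX(price)=845, MIN(seats)=9

Austin | 879 | 19 ; Izmir | 835 | 17 ; Jaipur | 685 | 45 ; Porto | 845 | 9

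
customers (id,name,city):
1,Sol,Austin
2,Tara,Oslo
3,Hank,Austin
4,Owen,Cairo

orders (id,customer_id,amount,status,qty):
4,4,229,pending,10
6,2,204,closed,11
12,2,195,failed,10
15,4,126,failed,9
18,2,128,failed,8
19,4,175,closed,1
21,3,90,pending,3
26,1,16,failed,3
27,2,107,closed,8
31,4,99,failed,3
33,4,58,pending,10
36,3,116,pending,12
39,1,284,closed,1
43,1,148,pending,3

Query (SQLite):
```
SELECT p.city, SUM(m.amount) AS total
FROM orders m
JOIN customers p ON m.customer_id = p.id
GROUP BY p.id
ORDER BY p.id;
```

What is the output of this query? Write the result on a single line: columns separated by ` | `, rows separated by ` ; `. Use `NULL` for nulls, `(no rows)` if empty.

Austin | 448 ; Oslo | 634 ; Austin | 206 ; Cairo | 687

Join each orders row to its customers via customer_id.
Group joined rows by customers.id; compute SUM(m.amount) per group.
  1: ids {26, 39, 43} → SUM(m.amount)=448
  2: ids {6, 12, 18, 27} → SUM(m.amount)=634
  3: ids {21, 36} → SUM(m.amount)=206
  4: ids {4, 15, 19, 31, 33} → SUM(m.amount)=687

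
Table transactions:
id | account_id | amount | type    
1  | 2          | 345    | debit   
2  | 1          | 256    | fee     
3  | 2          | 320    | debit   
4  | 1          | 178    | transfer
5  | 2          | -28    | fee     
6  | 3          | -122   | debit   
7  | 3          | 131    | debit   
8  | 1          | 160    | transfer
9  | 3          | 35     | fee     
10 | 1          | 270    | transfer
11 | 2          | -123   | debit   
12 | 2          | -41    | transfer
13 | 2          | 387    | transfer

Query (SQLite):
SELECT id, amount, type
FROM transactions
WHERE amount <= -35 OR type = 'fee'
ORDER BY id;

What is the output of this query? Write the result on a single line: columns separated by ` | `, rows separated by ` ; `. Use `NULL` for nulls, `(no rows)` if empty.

amount <= -35: ids {6, 11, 12}
type = 'fee': ids {2, 5, 9}
Combine with OR.

2 | 256 | fee ; 5 | -28 | fee ; 6 | -122 | debit ; 9 | 35 | fee ; 11 | -123 | debit ; 12 | -41 | transfer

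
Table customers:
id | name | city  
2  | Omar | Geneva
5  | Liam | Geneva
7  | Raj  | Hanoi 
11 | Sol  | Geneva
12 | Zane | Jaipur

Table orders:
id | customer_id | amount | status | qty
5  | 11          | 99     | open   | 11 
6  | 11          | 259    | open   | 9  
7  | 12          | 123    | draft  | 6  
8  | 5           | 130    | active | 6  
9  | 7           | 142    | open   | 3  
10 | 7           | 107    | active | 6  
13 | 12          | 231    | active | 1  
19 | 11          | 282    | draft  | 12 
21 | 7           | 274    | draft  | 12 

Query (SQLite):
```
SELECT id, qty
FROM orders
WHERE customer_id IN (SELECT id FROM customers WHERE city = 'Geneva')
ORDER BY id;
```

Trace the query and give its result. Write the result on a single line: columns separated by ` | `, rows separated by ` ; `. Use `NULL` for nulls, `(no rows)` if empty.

Inner query: customers.id where city = 'Geneva'.
Outer: keep orders rows whose customer_id is in that set.
Inner query → {2, 5, 11}

5 | 11 ; 6 | 9 ; 8 | 6 ; 19 | 12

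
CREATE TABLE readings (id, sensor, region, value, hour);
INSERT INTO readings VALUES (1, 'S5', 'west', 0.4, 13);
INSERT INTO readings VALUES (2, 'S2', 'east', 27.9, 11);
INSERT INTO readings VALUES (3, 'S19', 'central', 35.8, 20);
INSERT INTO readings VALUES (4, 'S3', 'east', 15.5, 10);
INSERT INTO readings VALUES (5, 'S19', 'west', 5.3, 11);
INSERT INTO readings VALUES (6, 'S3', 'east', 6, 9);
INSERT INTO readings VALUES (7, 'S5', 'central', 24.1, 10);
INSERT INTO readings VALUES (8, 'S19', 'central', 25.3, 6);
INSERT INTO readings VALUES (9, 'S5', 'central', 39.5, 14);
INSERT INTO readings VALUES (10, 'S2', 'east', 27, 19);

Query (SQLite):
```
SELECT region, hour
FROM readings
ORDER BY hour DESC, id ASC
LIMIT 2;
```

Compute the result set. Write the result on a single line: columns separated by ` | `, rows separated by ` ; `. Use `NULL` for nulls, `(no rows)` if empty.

central | 20 ; east | 19

Sort by hour desc, tiebreak id asc: (20, id=3), (19, id=10), (14, id=9), (13, id=1), (11, id=2) …. Take first 2.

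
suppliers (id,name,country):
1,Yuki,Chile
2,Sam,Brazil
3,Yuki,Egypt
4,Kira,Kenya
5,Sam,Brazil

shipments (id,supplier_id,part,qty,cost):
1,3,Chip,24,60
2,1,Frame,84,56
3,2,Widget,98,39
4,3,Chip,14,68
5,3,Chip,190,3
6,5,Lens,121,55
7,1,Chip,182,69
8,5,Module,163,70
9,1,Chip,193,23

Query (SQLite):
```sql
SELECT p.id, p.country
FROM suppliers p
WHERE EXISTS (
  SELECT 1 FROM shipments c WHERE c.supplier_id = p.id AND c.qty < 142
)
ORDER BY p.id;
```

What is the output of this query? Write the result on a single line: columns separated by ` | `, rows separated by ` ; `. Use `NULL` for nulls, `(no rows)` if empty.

1 | Chile ; 2 | Brazil ; 3 | Egypt ; 5 | Brazil

For each suppliers row, check whether any shipments with matching supplier_id has qty < 142.
Keep rows where that is true.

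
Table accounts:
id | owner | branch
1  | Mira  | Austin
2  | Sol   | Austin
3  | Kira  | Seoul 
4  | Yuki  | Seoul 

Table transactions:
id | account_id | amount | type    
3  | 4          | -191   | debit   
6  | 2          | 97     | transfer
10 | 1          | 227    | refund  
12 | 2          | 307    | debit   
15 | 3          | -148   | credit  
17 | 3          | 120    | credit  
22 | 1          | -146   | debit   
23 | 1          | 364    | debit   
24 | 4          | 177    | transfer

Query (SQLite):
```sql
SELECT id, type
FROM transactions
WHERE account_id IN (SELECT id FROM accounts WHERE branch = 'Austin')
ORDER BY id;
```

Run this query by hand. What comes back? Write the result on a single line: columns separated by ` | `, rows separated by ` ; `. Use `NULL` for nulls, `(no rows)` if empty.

6 | transfer ; 10 | refund ; 12 | debit ; 22 | debit ; 23 | debit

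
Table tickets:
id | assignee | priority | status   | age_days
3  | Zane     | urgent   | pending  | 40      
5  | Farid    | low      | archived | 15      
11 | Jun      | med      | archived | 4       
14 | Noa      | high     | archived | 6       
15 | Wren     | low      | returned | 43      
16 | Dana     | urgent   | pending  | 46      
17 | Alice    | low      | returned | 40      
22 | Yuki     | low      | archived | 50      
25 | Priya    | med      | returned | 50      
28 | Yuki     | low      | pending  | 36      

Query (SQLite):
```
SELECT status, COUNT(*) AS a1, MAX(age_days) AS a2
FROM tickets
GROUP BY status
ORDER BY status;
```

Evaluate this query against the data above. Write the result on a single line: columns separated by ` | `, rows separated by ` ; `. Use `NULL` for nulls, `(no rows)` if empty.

Group tickets by status.
Per group compute: COUNT(*), MAX(age_days).
  archived: ids {5, 11, 14, 22} → COUNT(*)=4, MAX(age_days)=50
  pending: ids {3, 16, 28} → COUNT(*)=3, MAX(age_days)=46
  returned: ids {15, 17, 25} → COUNT(*)=3, MAX(age_days)=50

archived | 4 | 50 ; pending | 3 | 46 ; returned | 3 | 50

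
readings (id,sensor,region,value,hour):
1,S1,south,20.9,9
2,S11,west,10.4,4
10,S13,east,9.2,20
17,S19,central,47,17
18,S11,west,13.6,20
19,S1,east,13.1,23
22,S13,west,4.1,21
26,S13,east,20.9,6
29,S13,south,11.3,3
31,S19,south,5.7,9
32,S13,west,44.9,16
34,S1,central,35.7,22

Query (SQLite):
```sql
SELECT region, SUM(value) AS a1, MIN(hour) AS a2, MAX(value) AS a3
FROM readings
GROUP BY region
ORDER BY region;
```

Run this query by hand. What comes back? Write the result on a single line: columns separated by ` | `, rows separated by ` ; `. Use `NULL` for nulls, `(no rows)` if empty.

Group readings by region.
Per group compute: SUM(value), MIN(hour), MAX(value).
  central: ids {17, 34} → SUM(value)=82.7, MIN(hour)=17, MAX(value)=47
  east: ids {10, 19, 26} → SUM(value)=43.2, MIN(hour)=6, MAX(value)=20.9
  south: ids {1, 29, 31} → SUM(value)=37.9, MIN(hour)=3, MAX(value)=20.9
  west: ids {2, 18, 22, 32} → SUM(value)=73, MIN(hour)=4, MAX(value)=44.9

central | 82.7 | 17 | 47 ; east | 43.2 | 6 | 20.9 ; south | 37.9 | 3 | 20.9 ; west | 73 | 4 | 44.9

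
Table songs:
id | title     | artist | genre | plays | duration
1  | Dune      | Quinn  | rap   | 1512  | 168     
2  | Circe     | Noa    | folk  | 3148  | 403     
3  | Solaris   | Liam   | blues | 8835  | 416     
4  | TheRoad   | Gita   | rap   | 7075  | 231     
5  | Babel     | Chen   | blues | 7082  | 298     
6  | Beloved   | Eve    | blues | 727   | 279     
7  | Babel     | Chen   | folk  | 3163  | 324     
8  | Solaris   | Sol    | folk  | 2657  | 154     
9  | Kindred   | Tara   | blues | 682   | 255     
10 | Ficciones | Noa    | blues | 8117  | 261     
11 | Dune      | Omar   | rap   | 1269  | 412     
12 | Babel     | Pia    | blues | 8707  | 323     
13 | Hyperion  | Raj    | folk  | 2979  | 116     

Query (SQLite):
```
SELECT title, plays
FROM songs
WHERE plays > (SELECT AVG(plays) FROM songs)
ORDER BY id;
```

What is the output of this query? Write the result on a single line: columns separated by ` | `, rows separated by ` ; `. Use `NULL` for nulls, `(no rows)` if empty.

Scalar subquery: AVG(plays) over all songs rows = 4304.076923 (≈; comparison uses full precision).
Keep rows where plays > that value.

Solaris | 8835 ; TheRoad | 7075 ; Babel | 7082 ; Ficciones | 8117 ; Babel | 8707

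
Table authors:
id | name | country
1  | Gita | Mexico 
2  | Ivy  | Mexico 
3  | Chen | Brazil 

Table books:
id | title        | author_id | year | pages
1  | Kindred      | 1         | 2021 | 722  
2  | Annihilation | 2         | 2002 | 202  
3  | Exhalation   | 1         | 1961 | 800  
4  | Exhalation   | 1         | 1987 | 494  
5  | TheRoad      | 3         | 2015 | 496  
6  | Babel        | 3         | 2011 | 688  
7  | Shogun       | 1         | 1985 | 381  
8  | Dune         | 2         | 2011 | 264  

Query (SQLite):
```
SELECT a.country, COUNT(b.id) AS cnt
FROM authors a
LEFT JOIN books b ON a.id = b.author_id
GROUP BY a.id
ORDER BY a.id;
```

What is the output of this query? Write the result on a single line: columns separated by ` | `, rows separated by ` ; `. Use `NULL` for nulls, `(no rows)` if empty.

LEFT JOIN keeps every authors row; unmatched ones get NULL for books columns.
Group by authors.id and compute COUNT(b.id). COUNT(col) of an all-NULL group is 0.
  1: ids {1, 3, 4, 7} → COUNT(b.id)=4
  2: ids {2, 8} → COUNT(b.id)=2
  3: ids {5, 6} → COUNT(b.id)=2

Mexico | 4 ; Mexico | 2 ; Brazil | 2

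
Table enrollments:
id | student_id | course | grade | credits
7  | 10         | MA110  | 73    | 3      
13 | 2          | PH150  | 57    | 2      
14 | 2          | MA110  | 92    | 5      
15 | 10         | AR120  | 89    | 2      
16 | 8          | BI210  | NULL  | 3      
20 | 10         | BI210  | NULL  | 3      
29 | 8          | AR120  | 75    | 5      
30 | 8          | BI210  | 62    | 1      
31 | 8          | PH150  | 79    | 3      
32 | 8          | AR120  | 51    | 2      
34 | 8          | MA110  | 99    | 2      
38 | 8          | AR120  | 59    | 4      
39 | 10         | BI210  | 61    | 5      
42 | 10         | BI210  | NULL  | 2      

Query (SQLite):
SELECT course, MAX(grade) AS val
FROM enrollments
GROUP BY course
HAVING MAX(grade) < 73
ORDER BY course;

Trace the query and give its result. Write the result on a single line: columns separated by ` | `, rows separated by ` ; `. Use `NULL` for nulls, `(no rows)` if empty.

Partition enrollments by course; compute MAX(grade) within each group.
HAVING: keep groups where MAX(grade) < 73.
  AR120: ids {15, 29, 32, 38} → MAX(grade)=89
  BI210: ids {16, 20, 30, 39, 42} → MAX(grade)=62
  MA110: ids {7, 14, 34} → MAX(grade)=99
  PH150: ids {13, 31} → MAX(grade)=79

BI210 | 62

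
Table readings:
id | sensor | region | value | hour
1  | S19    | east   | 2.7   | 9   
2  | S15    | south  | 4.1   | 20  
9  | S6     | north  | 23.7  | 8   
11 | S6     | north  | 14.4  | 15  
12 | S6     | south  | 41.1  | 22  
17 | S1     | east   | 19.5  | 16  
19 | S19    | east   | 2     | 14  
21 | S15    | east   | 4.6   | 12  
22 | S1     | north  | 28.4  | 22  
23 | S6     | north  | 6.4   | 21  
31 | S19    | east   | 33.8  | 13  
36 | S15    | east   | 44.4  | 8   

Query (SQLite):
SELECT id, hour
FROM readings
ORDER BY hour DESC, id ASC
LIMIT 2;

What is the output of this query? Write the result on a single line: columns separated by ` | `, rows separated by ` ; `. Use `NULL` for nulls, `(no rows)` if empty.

12 | 22 ; 22 | 22

Sort by hour desc, tiebreak id asc: (22, id=12), (22, id=22), (21, id=23), (20, id=2), (16, id=17) …. Take first 2.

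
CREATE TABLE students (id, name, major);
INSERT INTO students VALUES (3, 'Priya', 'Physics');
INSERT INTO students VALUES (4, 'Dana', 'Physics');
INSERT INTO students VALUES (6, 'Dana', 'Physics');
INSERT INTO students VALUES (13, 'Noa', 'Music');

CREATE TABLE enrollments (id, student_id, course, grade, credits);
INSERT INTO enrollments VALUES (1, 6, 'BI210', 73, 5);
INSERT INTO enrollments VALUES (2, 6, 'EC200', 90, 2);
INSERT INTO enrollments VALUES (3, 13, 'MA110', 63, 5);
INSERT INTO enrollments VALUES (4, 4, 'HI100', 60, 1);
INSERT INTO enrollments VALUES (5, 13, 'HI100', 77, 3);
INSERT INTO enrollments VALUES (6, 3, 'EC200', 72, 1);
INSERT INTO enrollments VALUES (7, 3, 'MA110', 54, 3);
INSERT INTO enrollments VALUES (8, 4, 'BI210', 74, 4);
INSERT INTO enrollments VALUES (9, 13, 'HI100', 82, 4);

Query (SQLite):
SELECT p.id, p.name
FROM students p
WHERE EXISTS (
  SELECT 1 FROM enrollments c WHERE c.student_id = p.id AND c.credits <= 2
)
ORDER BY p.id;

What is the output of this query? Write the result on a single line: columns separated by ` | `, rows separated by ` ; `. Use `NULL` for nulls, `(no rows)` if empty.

3 | Priya ; 4 | Dana ; 6 | Dana

For each students row, check whether any enrollments with matching student_id has credits <= 2.
Keep rows where that is true.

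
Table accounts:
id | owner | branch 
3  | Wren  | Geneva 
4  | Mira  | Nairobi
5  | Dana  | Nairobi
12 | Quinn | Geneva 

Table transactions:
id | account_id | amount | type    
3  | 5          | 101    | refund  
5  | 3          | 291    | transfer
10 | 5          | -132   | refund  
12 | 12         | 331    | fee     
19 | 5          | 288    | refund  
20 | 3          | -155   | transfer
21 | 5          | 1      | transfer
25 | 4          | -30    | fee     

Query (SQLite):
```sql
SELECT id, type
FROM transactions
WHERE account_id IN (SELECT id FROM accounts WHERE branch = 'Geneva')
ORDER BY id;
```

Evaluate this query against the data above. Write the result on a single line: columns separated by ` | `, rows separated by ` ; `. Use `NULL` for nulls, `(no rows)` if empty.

5 | transfer ; 12 | fee ; 20 | transfer

Inner query: accounts.id where branch = 'Geneva'.
Outer: keep transactions rows whose account_id is in that set.
Inner query → {3, 12}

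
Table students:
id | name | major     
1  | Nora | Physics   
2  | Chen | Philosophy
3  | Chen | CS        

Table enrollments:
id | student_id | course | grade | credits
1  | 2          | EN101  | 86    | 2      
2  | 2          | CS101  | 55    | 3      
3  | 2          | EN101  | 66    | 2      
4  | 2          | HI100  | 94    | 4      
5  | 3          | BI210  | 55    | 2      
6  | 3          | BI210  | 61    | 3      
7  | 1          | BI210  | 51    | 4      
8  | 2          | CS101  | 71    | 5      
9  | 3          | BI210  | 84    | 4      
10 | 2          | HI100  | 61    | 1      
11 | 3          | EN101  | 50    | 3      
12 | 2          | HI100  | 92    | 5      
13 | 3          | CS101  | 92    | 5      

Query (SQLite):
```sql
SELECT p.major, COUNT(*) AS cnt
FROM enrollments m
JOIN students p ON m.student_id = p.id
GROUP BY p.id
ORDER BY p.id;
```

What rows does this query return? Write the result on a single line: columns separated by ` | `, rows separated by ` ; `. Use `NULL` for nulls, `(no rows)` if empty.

Join each enrollments row to its students via student_id.
Group joined rows by students.id; compute COUNT(*) per group.
  1: ids {7} → COUNT(*)=1
  2: ids {1, 2, 3, 4, 8, 10, 12} → COUNT(*)=7
  3: ids {5, 6, 9, 11, 13} → COUNT(*)=5

Physics | 1 ; Philosophy | 7 ; CS | 5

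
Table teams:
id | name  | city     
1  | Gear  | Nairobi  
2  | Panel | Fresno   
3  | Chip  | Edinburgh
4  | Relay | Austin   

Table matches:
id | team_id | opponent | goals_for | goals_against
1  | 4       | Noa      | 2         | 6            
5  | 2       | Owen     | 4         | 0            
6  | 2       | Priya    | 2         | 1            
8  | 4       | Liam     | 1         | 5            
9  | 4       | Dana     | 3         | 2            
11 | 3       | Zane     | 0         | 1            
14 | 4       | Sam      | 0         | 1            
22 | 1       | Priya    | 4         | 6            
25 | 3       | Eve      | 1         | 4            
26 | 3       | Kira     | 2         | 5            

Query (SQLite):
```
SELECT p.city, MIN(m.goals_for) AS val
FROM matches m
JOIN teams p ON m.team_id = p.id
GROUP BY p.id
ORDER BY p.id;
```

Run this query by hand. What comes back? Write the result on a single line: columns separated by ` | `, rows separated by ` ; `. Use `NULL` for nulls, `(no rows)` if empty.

Nairobi | 4 ; Fresno | 2 ; Edinburgh | 0 ; Austin | 0

Join each matches row to its teams via team_id.
Group joined rows by teams.id; compute MIN(m.goals_for) per group.
  1: ids {22} → MIN(m.goals_for)=4
  2: ids {5, 6} → MIN(m.goals_for)=2
  3: ids {11, 25, 26} → MIN(m.goals_for)=0
  4: ids {1, 8, 9, 14} → MIN(m.goals_for)=0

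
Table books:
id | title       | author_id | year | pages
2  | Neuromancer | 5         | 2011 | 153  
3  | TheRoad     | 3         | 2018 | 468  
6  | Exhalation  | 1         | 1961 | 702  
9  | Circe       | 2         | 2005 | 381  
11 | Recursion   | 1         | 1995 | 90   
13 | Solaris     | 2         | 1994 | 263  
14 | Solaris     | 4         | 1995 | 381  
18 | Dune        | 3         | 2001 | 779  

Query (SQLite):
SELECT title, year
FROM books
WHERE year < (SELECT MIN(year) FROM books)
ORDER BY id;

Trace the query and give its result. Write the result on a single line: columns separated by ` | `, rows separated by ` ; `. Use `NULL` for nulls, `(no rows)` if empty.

Scalar subquery: MIN(year) over all books rows = 1961.
Keep rows where year < that value.

(no rows)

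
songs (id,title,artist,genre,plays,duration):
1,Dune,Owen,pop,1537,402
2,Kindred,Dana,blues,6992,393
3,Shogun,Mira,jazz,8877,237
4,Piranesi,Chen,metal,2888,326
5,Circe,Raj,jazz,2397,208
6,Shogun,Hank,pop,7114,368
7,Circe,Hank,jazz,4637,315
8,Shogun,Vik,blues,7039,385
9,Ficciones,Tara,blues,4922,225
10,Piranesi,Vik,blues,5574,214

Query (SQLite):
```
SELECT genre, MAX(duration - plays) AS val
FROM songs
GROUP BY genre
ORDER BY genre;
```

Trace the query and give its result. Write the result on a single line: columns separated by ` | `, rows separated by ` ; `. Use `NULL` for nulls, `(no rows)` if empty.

blues | -4697 ; jazz | -2189 ; metal | -2562 ; pop | -1135

For each row compute duration - plays.
Group by genre; take MAX of the expression per group.
  blues: ids {2, 8, 9, 10} → MAX(duration - plays)=-4697
  jazz: ids {3, 5, 7} → MAX(duration - plays)=-2189
  metal: ids {4} → MAX(duration - plays)=-2562
  pop: ids {1, 6} → MAX(duration - plays)=-1135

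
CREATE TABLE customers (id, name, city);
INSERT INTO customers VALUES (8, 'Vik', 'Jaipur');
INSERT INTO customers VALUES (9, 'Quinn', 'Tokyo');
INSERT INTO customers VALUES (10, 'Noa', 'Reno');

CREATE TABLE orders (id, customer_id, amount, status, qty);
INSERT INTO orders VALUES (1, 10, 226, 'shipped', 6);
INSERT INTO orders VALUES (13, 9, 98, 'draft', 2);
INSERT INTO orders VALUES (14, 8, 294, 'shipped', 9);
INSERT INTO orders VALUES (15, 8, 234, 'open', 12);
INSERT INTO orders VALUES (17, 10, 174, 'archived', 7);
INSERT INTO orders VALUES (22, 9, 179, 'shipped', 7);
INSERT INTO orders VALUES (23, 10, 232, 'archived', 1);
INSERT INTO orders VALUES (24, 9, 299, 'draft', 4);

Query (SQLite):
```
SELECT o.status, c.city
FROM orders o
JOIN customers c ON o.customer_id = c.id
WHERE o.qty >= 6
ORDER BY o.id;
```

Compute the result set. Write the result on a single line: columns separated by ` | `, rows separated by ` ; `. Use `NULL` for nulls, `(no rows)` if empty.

Each orders row matches the customers row where customer_id = customers.id.
Then keep rows with o.qty >= 6.

shipped | Reno ; shipped | Jaipur ; open | Jaipur ; archived | Reno ; shipped | Tokyo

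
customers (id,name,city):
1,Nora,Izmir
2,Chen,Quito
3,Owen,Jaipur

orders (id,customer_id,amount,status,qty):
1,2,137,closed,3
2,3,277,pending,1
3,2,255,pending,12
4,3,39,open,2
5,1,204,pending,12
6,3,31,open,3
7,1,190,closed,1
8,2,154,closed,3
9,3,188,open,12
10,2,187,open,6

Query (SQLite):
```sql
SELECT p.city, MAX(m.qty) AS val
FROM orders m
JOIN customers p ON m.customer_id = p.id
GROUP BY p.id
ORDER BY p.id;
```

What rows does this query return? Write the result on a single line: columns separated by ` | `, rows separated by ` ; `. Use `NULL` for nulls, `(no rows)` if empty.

Izmir | 12 ; Quito | 12 ; Jaipur | 12

Join each orders row to its customers via customer_id.
Group joined rows by customers.id; compute MAX(m.qty) per group.
  1: ids {5, 7} → MAX(m.qty)=12
  2: ids {1, 3, 8, 10} → MAX(m.qty)=12
  3: ids {2, 4, 6, 9} → MAX(m.qty)=12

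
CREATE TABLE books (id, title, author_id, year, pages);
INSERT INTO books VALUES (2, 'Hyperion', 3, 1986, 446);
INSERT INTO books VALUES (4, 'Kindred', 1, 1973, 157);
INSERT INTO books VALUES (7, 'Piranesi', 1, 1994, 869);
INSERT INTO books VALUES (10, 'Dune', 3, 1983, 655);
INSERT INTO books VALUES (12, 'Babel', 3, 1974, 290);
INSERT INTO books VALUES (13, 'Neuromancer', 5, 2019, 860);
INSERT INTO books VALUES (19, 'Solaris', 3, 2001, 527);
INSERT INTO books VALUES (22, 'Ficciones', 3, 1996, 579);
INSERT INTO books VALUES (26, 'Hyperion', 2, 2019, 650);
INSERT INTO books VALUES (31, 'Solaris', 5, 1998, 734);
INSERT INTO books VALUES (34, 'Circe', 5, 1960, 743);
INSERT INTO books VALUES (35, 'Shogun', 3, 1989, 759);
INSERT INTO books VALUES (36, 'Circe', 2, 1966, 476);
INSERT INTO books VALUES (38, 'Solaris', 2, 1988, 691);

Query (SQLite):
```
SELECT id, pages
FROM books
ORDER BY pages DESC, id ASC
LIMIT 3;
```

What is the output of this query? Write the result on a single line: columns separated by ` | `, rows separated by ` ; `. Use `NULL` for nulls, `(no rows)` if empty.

7 | 869 ; 13 | 860 ; 35 | 759

Sort by pages desc, tiebreak id asc: (869, id=7), (860, id=13), (759, id=35), (743, id=34), (734, id=31), (691, id=38) …. Take first 3.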